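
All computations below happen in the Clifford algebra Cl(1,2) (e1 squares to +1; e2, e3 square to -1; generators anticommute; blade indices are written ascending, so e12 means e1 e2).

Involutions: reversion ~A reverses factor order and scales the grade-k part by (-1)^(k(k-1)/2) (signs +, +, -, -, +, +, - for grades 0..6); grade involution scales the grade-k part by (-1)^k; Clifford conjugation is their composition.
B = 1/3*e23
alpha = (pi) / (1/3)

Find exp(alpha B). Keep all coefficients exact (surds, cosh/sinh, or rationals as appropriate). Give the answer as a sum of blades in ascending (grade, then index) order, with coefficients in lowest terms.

B^2 = (1/3)^2*(e23)^2 = 1/9*(-1) = -1/9 (a basis 2-blade squares to minus the product of its generators' squares).
B^2 = -1/9 — circular case — the even/odd split gives cos and sin: l = 1/3, alpha*l = pi, so exp(alpha B) = cos(pi) + (sin(pi)/(1/3))*B = -1 + (0)*B.
Answer: -1


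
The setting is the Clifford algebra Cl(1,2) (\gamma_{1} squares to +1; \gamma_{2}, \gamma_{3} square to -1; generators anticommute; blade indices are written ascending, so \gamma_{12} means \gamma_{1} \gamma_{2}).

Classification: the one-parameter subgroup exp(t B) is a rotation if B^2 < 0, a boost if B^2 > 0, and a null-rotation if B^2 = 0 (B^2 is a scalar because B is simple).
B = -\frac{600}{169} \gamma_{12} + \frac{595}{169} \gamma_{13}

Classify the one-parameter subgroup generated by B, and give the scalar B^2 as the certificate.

B^2 term by term: the squares give (-\frac{600}{169})^2*(\gamma_{12})^2 + (\frac{595}{169})^2*(\gamma_{13})^2 = \frac{360000}{28561}*(+1) + \frac{354025}{28561}*(+1) = 25 (each basis 2-blade squares to minus the product of its generators' squares); cross terms between blades sharing an index anticommute and cancel. So B^2 = 25.
Answer: boost, certificate B^2 = 25. B^2 = 25 is basis-independent, so its sign is the whole story.


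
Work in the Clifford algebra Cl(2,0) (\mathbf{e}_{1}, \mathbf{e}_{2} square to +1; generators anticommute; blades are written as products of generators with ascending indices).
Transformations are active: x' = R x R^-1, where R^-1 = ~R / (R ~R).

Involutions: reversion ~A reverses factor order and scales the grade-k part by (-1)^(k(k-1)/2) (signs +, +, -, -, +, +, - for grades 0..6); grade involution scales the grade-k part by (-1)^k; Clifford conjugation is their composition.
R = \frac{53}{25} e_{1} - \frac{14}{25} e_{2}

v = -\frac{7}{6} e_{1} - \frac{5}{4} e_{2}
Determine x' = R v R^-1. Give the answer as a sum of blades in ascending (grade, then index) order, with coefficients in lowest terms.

~R = \frac{53}{25} e_{1} - \frac{14}{25} e_{2}, and R ~R = \frac{601}{125}, so R^-1 = ~R / (\frac{601}{125}).
R v = -\frac{133}{75} - \frac{991}{300} e_{1} e_{2}
Answer: -\frac{2387}{6010} e_{1} + \frac{59971}{36060} e_{2}


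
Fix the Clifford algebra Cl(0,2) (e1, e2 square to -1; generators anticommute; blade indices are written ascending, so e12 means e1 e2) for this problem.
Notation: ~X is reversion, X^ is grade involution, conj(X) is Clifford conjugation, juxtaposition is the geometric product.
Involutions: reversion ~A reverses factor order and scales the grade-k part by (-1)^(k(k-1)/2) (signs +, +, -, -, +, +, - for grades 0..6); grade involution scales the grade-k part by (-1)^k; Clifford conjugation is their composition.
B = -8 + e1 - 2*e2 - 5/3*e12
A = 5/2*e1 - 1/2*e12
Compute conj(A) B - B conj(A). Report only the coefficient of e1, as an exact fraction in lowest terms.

first term: 10/3 + 21*e1 - 11/3*e2 + e12
second term: 10/3 + 19*e1 + 11/3*e2 - 9*e12
Answer: 2


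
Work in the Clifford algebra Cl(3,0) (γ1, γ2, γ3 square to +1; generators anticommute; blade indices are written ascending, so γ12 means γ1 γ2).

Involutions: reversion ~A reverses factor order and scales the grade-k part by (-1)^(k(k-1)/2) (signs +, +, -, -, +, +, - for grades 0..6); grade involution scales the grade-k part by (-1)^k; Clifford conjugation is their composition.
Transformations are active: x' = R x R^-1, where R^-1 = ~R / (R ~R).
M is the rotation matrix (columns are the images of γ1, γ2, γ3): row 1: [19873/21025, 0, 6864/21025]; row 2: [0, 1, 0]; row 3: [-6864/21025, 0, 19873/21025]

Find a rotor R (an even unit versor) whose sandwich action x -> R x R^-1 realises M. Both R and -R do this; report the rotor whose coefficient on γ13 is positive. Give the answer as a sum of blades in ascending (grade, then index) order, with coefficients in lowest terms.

Method: write R = a + b12*γ12 + b13*γ13 + b23*γ23 with a^2 + b12^2 + b13^2 + b23^2 = 1 (so R^-1 = ~R). Expanding the columns R e_j ~R gives tr M = 4a^2 - 1 and, from the antisymmetric part, M21 - M12 = -4a*b12, M13 - M31 = 4a*b13, M32 - M23 = -4a*b23.
Here tr M = 60771/21025, so a^2 = (1 + tr M)/4 = 20449/21025 and a = ±143/145. Taking a = 143/145: M21 - M12 = 0, M13 - M31 = 13728/21025, M32 - M23 = 0, giving b12 = 0, b13 = 24/145, b23 = 0, i.e. R = 143/145 + 24/145*γ13.
Its γ13 coefficient is already positive.
Answer: 143/145 + 24/145*γ13. Uniqueness: Spin(3) -> SO(3) maps R and -R to the same rotation of trace 60771/21025; fixing the sign of the γ13 coefficient removes the ambiguity.


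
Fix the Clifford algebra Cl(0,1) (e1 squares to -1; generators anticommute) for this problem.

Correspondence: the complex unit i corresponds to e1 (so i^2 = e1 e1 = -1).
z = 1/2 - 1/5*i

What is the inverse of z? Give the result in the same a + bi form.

In blades: z = 1/2 - 1/5*e1.
With qbar = 1/2 + 1/5*e1 (scalar fixed, mapped units negated), z qbar = 29/100 (the sum of squared coefficients), so z^-1 = qbar / (29/100) = 50/29 + 20/29*e1; translating back:
Answer: 50/29 + 20/29*i


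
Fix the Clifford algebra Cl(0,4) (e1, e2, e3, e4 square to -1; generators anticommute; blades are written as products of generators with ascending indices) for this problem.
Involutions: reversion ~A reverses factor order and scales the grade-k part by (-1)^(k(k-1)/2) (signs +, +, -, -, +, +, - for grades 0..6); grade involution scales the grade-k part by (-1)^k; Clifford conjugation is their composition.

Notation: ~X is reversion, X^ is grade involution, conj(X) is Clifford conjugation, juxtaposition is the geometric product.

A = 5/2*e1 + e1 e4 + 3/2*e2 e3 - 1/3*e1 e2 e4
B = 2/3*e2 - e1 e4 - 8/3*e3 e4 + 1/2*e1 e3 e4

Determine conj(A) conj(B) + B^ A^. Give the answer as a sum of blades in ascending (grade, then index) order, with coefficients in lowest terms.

first term: 1 - 1/3*e2 + 1/2*e3 + 5/2*e4 + 5/3*e1 e2 - 8/3*e1 e3 + 2/9*e1 e4 + 1/6*e2 e3 + 4*e2 e4 + 5/4*e3 e4 - 8/9*e1 e2 e3 + 1/12*e1 e2 e4 - 20/3*e1 e3 e4 - 3/2*e1 e2 e3 e4
second term: 1 - 1/3*e2 + 1/2*e3 + 5/2*e4 - 5/3*e1 e2 + 8/3*e1 e3 - 2/9*e1 e4 - 1/6*e2 e3 - 4*e2 e4 - 5/4*e3 e4 + 8/9*e1 e2 e3 - 1/12*e1 e2 e4 + 20/3*e1 e3 e4 - 3/2*e1 e2 e3 e4
Answer: 2 - 2/3*e2 + e3 + 5*e4 - 3*e1 e2 e3 e4


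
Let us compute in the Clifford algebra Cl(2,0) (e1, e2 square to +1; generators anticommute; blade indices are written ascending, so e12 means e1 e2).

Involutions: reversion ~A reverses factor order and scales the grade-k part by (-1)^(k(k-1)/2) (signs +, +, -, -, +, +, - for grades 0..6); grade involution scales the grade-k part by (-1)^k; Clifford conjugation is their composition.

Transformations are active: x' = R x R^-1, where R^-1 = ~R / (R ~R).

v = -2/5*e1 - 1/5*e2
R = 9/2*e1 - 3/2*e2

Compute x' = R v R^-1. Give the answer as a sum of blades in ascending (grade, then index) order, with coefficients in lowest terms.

~R = 9/2*e1 - 3/2*e2, and R ~R = 45/2, so R^-1 = ~R / (45/2).
R v = -3/2 - 3/2*e12
Answer: -1/5*e1 + 2/5*e2


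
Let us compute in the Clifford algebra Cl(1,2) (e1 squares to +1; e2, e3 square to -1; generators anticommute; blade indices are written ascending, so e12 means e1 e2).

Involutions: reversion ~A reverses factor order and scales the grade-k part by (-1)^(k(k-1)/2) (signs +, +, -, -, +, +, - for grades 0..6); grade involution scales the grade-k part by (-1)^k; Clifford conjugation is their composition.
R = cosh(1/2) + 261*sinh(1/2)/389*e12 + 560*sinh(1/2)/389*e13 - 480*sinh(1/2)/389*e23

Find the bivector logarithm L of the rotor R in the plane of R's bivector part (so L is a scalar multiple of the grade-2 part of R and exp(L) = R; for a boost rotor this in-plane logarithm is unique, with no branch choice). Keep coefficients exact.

The scalar part of R is cosh(1/2), which determines |rapidity| via cosh; the sign lives in the bivector part, and pairing them (bivector part over sinh of the rapidity = the plane) gives the unique in-plane L = rapidity * plane.
Concretely: cosh(rapidity) = cosh(1/2) gives rapidity = ±1/2, and since rapidity/sinh(rapidity) is even the sign is immaterial: L = (rapidity/sinh(rapidity)) * <R>_2 = (1/(2*sinh(1/2))) * <R>_2.
Answer: 261/778*e12 + 280/389*e13 - 240/389*e23


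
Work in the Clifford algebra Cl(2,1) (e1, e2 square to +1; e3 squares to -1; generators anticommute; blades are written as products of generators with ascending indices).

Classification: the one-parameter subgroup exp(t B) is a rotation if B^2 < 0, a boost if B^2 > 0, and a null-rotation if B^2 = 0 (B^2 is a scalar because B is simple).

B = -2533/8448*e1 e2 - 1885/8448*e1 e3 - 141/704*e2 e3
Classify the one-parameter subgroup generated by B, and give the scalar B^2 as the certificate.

B^2 term by term: the squares give (-2533/8448)^2*(e1 e2)^2 + (-1885/8448)^2*(e1 e3)^2 + (-141/704)^2*(e2 e3)^2 = 6416089/71368704*(-1) + 3553225/71368704*(+1) + 19881/495616*(+1) = 0 (each basis 2-blade squares to minus the product of its generators' squares); cross terms between blades sharing an index anticommute and cancel. So B^2 = 0.
Answer: null-rotation, certificate B^2 = 0. The scalar 0 is the complete invariant here: its sign names the subgroup type.


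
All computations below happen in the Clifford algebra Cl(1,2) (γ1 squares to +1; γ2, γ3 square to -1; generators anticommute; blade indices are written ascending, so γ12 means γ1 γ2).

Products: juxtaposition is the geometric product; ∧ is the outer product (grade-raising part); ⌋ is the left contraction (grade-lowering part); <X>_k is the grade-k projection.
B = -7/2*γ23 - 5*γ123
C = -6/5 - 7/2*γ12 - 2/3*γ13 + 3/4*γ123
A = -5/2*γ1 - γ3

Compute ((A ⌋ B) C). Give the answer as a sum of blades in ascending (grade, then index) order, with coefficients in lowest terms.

step 1: 7/2*γ2 - 5*γ12 + 25/2*γ23
step 2: 35/2 - 173/8*γ1 - 21/5*γ2 - 15/4*γ3 + 43/3*γ12 - 329/8*γ13 - 55/3*γ23 + 7/3*γ123
Answer: 35/2 - 173/8*γ1 - 21/5*γ2 - 15/4*γ3 + 43/3*γ12 - 329/8*γ13 - 55/3*γ23 + 7/3*γ123


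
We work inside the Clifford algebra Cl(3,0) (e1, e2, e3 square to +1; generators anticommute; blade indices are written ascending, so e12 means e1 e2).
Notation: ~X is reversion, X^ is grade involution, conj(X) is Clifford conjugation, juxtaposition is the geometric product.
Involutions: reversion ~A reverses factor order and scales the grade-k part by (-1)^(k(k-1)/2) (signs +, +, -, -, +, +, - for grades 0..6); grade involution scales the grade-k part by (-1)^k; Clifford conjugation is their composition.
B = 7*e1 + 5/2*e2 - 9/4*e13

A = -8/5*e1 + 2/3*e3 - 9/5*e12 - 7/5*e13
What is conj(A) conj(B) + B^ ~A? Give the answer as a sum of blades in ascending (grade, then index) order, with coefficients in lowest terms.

first term: -287/20 - 3*e1 + 63/5*e2 + 67/5*e3 - 4*e12 - 14/3*e13 - 343/60*e23 + 7/2*e123
second term: 287/20 + 3*e1 - 63/5*e2 - 67/5*e3 - 4*e12 - 14/3*e13 - 343/60*e23 + 7/2*e123
Answer: -8*e12 - 28/3*e13 - 343/30*e23 + 7*e123


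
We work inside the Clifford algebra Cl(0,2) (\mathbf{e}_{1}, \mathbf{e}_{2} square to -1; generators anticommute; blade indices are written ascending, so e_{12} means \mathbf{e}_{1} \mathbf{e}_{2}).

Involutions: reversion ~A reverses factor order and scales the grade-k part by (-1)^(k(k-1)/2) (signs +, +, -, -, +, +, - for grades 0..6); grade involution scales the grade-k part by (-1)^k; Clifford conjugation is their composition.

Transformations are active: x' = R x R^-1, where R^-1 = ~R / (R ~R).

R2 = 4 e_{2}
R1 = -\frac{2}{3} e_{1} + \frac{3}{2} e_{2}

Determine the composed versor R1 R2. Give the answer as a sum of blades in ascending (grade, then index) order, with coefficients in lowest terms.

Distribute over the terms of R2 (each basis-blade product reordered to ascending indices, repeated generators contracted through their squares):
R1 (4 e_{2}) = -6 - \frac{8}{3} e_{12}
Answer: -6 - \frac{8}{3} e_{12}


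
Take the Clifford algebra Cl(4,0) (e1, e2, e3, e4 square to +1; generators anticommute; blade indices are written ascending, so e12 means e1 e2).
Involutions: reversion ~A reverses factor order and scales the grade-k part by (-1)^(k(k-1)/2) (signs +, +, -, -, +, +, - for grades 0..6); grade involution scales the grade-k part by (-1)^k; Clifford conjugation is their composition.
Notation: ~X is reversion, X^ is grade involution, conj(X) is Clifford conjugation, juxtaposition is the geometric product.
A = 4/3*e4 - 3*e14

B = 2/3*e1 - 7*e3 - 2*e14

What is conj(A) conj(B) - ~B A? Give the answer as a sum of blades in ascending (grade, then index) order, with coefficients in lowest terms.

first term: -6 + 8/3*e1 + 2*e4 - 8/9*e14 + 28/3*e34 - 21*e134
second term: 6 + 8/3*e1 - 2*e4 + 8/9*e14 - 28/3*e34 - 21*e134
Answer: -12 + 4*e4 - 16/9*e14 + 56/3*e34


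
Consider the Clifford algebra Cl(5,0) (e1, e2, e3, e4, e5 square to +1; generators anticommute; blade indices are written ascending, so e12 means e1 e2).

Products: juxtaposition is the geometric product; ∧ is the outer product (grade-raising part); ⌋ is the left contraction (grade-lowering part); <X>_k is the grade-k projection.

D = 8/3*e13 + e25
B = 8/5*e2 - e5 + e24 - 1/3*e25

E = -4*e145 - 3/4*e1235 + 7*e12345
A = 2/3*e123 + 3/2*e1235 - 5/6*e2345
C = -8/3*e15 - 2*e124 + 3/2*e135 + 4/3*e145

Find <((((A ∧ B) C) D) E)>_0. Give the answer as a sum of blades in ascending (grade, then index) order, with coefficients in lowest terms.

step 1: -2/3*e1235
step 2: -e2 - 16/9*e23 - 8/9*e234 + 4/3*e345
step 3: -e5 - 128/27*e12 + 16/9*e35 + 8/3*e123 - 64/27*e124 - 32/9*e145 - 4/3*e234 - 8/9*e345
step 4: -128/9 + 2*e5 + 68/9*e12 + 32/9*e13 + 4*e14 - 28/3*e15 + 224/9*e23 + 256/27*e25 - 544/27*e35 - 56/3*e45 - 3/4*e123 + 118/9*e124 + 64/9*e134 + e145 + 8/3*e234 - 512/27*e245 + 944/27*e345 - 7*e1234 - 16/3*e1235 - 32/3*e2345
step 5: -128/9
Answer: -128/9


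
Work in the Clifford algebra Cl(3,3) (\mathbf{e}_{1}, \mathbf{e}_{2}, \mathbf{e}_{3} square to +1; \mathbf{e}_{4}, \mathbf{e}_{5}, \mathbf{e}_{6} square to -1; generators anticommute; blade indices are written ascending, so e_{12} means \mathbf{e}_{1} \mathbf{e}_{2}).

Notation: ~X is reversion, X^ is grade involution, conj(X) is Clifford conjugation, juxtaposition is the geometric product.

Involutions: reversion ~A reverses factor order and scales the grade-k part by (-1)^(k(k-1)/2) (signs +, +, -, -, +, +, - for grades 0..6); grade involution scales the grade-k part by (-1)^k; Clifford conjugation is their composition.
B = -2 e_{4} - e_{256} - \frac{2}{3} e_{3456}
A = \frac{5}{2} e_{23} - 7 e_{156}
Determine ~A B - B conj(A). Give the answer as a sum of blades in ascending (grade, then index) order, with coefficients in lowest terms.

first term: 7 e_{12} + \frac{14}{3} e_{134} + 5 e_{234} - \frac{5}{2} e_{356} - 14 e_{1456} + \frac{5}{3} e_{2456}
second term: 7 e_{12} - \frac{14}{3} e_{134} + 5 e_{234} + \frac{5}{2} e_{356} - 14 e_{1456} - \frac{5}{3} e_{2456}
Answer: \frac{28}{3} e_{134} - 5 e_{356} + \frac{10}{3} e_{2456}


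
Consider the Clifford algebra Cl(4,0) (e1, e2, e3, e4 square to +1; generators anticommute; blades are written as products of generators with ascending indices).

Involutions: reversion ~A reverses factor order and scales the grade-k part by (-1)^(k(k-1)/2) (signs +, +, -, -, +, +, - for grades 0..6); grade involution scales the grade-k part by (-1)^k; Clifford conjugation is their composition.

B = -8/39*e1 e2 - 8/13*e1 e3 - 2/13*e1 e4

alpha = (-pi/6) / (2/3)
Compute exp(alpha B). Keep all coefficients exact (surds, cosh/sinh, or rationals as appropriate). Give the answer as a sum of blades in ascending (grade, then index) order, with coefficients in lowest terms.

B^2 term by term: the squares give (-8/39)^2*(e1 e2)^2 + (-8/13)^2*(e1 e3)^2 + (-2/13)^2*(e1 e4)^2 = 64/1521*(-1) + 64/169*(-1) + 4/169*(-1) = -4/9 (each basis 2-blade squares to minus the product of its generators' squares); cross terms between blades sharing an index anticommute and cancel. So B^2 = -4/9.
B^2 = -4/9 — B^2 < 0, so the exponential closes trigonometrically: l = 2/3, alpha*l = -pi/6, so exp(alpha B) = cos(-pi/6) + (sin(-pi/6)/(2/3))*B = sqrt(3)/2 + (-3/4)*B.
Answer: sqrt(3)/2 + 2/13*e1 e2 + 6/13*e1 e3 + 3/26*e1 e4


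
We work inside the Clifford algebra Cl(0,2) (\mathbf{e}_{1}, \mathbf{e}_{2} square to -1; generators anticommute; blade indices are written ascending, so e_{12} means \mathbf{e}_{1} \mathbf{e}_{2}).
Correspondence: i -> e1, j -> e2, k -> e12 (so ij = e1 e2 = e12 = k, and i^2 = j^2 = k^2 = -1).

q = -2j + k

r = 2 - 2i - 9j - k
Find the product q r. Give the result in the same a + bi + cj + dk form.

In blades: q = -2 e_{2} + e_{12}, r = 2 - 2 e_{1} - 9 e_{2} - e_{12}.
Distribute q over r term by term (generator squares from the signature, products reordered to ascending indices): (-2 e_{2})*r = -18 + 2 e_{1} - 4 e_{2} - 4 e_{12}; (e_{12})*r = 1 + 9 e_{1} - 2 e_{2} + 2 e_{12}.
Sum: -17 + 11 e_{1} - 6 e_{2} - 2 e_{12}; translating back through the correspondence:
Answer: -17 + 11i - 6j - 2k


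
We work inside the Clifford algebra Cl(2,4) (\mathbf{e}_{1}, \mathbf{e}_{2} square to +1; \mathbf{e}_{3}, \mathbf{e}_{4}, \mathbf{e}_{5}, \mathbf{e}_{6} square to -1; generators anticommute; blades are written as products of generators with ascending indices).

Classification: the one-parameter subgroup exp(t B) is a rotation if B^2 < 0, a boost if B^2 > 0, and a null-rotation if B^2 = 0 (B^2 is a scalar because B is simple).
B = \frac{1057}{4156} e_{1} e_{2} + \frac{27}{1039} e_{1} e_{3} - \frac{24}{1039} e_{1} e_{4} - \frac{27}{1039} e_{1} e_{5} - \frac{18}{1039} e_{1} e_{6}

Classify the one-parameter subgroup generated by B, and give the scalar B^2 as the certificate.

B^2 term by term: the squares give (\frac{1057}{4156})^2*(e_{1} e_{2})^2 + (\frac{27}{1039})^2*(e_{1} e_{3})^2 + (-\frac{24}{1039})^2*(e_{1} e_{4})^2 + (-\frac{27}{1039})^2*(e_{1} e_{5})^2 + (-\frac{18}{1039})^2*(e_{1} e_{6})^2 = \frac{1117249}{17272336}*(-1) + \frac{729}{1079521}*(+1) + \frac{576}{1079521}*(+1) + \frac{729}{1079521}*(+1) + \frac{324}{1079521}*(+1) = -\frac{1}{16} (each basis 2-blade squares to minus the product of its generators' squares); cross terms between blades sharing an index anticommute and cancel. So B^2 = -\frac{1}{16}.
Answer: rotation, certificate B^2 = -\frac{1}{16}. Note: conjugating B changes its blade decomposition but never the scalar B^2 = -\frac{1}{16}, whose sign settles the classification.


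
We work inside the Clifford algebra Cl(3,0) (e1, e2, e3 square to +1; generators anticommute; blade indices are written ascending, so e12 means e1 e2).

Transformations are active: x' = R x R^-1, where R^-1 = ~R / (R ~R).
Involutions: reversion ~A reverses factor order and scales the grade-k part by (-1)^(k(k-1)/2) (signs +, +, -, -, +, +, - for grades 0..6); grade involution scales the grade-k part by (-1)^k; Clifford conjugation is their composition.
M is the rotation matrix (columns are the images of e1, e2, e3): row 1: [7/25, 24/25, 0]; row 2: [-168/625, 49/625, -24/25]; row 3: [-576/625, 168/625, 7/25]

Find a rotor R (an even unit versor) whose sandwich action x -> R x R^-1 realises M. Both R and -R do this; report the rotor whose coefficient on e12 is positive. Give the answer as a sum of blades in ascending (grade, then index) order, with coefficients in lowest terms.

Method: write R = a + b12*e12 + b13*e13 + b23*e23 with a^2 + b12^2 + b13^2 + b23^2 = 1 (so R^-1 = ~R). Expanding the columns R e_j ~R gives tr M = 4a^2 - 1 and, from the antisymmetric part, M21 - M12 = -4a*b12, M13 - M31 = 4a*b13, M32 - M23 = -4a*b23.
Here tr M = 399/625, so a^2 = (1 + tr M)/4 = 256/625 and a = ±16/25. Taking a = 16/25: M21 - M12 = -768/625, M13 - M31 = 576/625, M32 - M23 = 768/625, giving b12 = 12/25, b13 = 9/25, b23 = -12/25, i.e. R = 16/25 + 12/25*e12 + 9/25*e13 - 12/25*e23.
Its e12 coefficient is already positive.
Answer: 16/25 + 12/25*e12 + 9/25*e13 - 12/25*e23. Uniqueness: Spin(3) -> SO(3) maps R and -R to the same rotation of trace 399/625; fixing the sign of the e12 coefficient removes the ambiguity.


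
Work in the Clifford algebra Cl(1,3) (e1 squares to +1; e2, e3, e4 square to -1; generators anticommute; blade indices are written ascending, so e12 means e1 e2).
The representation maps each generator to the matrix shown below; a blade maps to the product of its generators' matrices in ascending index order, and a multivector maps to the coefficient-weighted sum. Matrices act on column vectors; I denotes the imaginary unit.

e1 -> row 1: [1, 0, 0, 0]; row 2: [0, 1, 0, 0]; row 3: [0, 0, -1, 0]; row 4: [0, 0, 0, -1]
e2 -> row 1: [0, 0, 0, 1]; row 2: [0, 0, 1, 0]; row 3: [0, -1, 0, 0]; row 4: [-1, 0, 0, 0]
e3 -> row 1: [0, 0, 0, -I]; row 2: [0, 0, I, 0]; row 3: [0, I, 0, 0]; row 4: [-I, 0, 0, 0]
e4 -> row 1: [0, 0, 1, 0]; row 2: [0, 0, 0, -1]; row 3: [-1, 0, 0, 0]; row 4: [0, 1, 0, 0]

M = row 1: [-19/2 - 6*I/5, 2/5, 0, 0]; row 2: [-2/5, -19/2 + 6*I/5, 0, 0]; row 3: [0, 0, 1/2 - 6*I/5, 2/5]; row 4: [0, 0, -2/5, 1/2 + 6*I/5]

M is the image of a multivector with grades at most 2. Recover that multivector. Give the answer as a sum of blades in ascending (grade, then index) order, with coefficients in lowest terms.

Method: the blade images are trace-orthogonal — tr(rho(e_A) rho(e_B)^-1) = 4 if A = B and 0 otherwise — and rho(e_A)^-1 = (e_A)^2 * rho(e_A) with (e_A)^2 = +1 or -1, so the coefficient of e_A in the preimage is (e_A)^2 * tr(M rho(e_A))/4.
Nonzero projections over blades of grade <= 2: 1: (1)^2 = +1, tr(M 1) = -18, coefficient -9/2; e1: (e1)^2 = +1, tr(M rho(e1)) = -20, coefficient -5; e23: (e23)^2 = -1, tr(M rho(e23)) = -24/5, coefficient 6/5; e24: (e24)^2 = -1, tr(M rho(e24)) = -8/5, coefficient 2/5. Every other blade of grade <= 2 projects to 0.
Answer: -9/2 - 5*e1 + 6/5*e23 + 2/5*e24


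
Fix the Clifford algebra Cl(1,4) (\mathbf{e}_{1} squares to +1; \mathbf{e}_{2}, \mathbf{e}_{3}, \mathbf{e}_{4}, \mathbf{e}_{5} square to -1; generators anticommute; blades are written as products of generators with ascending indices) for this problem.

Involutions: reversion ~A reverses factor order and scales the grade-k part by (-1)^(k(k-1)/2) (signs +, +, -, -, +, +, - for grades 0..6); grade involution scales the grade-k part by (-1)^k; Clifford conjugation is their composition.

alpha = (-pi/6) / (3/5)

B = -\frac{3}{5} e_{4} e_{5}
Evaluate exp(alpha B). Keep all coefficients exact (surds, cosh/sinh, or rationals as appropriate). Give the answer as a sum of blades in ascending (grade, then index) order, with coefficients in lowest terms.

B^2 = (-\frac{3}{5})^2*(e_{4} e_{5})^2 = \frac{9}{25}*(-1) = -\frac{9}{25} (a basis 2-blade squares to minus the product of its generators' squares).
B^2 = -\frac{9}{25} — B^2 < 0, so the exponential closes trigonometrically: l = \frac{3}{5}, alpha*l = - \frac{\pi}{6}, so exp(alpha B) = cos(- \frac{\pi}{6}) + (sin(- \frac{\pi}{6})/(\frac{3}{5}))*B = \frac{\sqrt{3}}{2} + (- \frac{5}{6})*B.
Answer: \frac{\sqrt{3}}{2} + \frac{1}{2} e_{4} e_{5}


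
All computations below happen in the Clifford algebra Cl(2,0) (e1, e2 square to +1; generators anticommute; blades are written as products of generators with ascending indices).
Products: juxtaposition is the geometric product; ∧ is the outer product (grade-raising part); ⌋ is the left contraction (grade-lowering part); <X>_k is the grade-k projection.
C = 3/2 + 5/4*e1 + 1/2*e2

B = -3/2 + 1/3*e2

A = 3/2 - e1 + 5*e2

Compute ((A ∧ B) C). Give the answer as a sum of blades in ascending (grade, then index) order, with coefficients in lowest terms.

step 1: -9/4 + 3/2*e1 - 7*e2 - 1/3*e1 e2
step 2: -5 - 35/48*e1 - 269/24*e2 + 9*e1 e2
Answer: -5 - 35/48*e1 - 269/24*e2 + 9*e1 e2


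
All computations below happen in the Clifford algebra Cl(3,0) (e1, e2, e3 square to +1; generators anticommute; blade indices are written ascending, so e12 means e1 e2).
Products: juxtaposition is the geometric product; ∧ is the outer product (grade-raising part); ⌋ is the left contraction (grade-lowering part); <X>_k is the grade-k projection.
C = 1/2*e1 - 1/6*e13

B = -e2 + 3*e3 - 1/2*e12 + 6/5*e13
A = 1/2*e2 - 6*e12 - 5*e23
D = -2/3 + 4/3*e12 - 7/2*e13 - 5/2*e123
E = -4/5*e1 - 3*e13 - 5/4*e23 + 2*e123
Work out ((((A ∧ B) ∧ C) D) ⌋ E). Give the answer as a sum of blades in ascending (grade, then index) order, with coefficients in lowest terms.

step 1: 3/2*e23 - 93/5*e123
step 2: 3/4*e123
step 3: 15/8 - 21/8*e2 - e3 - 1/2*e123
step 4: 1 - 9/2*e1 - 5/4*e2 + 105/32*e3 - 2*e12 - 3/8*e13 - 75/32*e23 + 15/4*e123
Answer: 1 - 9/2*e1 - 5/4*e2 + 105/32*e3 - 2*e12 - 3/8*e13 - 75/32*e23 + 15/4*e123


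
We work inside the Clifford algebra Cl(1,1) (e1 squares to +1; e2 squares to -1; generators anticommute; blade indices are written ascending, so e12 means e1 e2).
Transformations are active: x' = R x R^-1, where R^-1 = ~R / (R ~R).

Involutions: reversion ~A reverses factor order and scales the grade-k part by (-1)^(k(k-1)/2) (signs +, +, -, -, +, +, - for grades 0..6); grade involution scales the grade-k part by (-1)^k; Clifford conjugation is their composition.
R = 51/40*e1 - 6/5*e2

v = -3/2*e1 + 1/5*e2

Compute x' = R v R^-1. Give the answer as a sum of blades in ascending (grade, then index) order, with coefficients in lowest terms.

~R = 51/40*e1 - 6/5*e2, and R ~R = 297/1600, so R^-1 = ~R / (297/1600).
R v = -669/400 - 309/200*e12
Answer: -7087/330*e1 + 707/33*e2


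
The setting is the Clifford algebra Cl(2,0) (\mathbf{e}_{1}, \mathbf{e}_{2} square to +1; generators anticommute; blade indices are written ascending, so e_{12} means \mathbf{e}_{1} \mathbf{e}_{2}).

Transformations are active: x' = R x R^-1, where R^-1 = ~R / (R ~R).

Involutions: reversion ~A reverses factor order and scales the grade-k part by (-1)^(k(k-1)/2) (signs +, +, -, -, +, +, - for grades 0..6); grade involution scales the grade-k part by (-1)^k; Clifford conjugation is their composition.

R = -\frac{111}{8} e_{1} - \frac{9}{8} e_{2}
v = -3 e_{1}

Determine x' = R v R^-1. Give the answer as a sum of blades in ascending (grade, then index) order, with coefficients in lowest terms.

~R = -\frac{111}{8} e_{1} - \frac{9}{8} e_{2}, and R ~R = \frac{6201}{32}, so R^-1 = ~R / (\frac{6201}{32}).
R v = \frac{333}{8} - \frac{27}{8} e_{12}
Answer: -\frac{2040}{689} e_{1} - \frac{333}{689} e_{2}


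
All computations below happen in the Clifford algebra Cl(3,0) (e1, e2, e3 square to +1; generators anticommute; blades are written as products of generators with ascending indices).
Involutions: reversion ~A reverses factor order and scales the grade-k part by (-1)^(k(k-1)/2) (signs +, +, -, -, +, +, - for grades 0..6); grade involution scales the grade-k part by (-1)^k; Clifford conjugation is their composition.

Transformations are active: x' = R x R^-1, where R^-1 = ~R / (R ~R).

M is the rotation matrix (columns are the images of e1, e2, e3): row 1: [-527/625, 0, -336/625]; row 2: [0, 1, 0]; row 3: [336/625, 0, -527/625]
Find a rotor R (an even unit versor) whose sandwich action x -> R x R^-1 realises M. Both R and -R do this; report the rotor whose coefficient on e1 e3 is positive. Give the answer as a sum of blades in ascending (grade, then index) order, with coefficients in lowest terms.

Method: write R = a + b12*e1 e2 + b13*e1 e3 + b23*e2 e3 with a^2 + b12^2 + b13^2 + b23^2 = 1 (so R^-1 = ~R). Expanding the columns R e_j ~R gives tr M = 4a^2 - 1 and, from the antisymmetric part, M21 - M12 = -4a*b12, M13 - M31 = 4a*b13, M32 - M23 = -4a*b23.
Here tr M = -429/625, so a^2 = (1 + tr M)/4 = 49/625 and a = ±7/25. Taking a = 7/25: M21 - M12 = 0, M13 - M31 = -672/625, M32 - M23 = 0, giving b12 = 0, b13 = -24/25, b23 = 0, i.e. R = 7/25 - 24/25*e1 e3.
Its e1 e3 coefficient is negative, so report the other preimage -R.
Answer: -7/25 + 24/25*e1 e3. Why the constraint matters: R and -R act identically through the sandwich — M has trace -429/625 either way — so only the sign condition on e1 e3 picks one of the two preimages.


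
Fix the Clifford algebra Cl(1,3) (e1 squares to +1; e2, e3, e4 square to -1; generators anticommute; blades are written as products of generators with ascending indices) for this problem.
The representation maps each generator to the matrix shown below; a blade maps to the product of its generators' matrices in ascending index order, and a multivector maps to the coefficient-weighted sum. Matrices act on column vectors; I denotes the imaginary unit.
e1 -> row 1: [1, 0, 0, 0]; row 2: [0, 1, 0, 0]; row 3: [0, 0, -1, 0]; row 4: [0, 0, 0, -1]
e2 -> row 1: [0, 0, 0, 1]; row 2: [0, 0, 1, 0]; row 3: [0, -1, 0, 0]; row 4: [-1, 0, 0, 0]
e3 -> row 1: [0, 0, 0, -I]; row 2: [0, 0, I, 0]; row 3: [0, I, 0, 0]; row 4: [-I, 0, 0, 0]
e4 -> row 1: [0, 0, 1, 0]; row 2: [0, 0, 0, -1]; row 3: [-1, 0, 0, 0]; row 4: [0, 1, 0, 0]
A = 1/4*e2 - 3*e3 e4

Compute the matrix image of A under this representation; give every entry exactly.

Bivector images (products of the table entries): rho(e3 e4) = rho(e3)rho(e4) = row 1: [0, -I, 0, 0]; row 2: [-I, 0, 0, 0]; row 3: [0, 0, 0, -I]; row 4: [0, 0, -I, 0].
M = (1/4)*rho(e2) + (-3)*rho(e3 e4), summed entrywise:
Answer: row 1: [0, 3*I, 0, 1/4]; row 2: [3*I, 0, 1/4, 0]; row 3: [0, -1/4, 0, 3*I]; row 4: [-1/4, 0, 3*I, 0]


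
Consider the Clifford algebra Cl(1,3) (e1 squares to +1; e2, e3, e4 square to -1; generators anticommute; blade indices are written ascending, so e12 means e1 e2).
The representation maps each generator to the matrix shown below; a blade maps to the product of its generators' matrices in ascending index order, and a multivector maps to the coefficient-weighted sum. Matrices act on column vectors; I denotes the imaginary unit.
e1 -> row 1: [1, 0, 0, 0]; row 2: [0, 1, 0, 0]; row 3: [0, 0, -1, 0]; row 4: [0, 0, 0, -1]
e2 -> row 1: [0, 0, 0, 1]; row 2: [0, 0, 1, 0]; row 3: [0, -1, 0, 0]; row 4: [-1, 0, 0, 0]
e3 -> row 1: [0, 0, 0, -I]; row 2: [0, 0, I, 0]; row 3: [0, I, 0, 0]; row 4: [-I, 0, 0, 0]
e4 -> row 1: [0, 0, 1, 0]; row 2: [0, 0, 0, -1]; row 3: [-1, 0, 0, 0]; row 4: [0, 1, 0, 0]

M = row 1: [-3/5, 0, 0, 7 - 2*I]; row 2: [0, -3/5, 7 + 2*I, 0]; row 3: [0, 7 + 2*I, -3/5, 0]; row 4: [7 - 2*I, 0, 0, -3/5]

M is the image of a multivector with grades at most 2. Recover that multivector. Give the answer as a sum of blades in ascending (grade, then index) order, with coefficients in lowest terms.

Method: the blade images are trace-orthogonal — tr(rho(e_A) rho(e_B)^-1) = 4 if A = B and 0 otherwise — and rho(e_A)^-1 = (e_A)^2 * rho(e_A) with (e_A)^2 = +1 or -1, so the coefficient of e_A in the preimage is (e_A)^2 * tr(M rho(e_A))/4.
Nonzero projections over blades of grade <= 2: 1: (1)^2 = +1, tr(M 1) = -12/5, coefficient -3/5; e3: (e3)^2 = -1, tr(M rho(e3)) = -8, coefficient 2; e12: (e12)^2 = +1, tr(M rho(e12)) = 28, coefficient 7. Every other blade of grade <= 2 projects to 0.
Answer: -3/5 + 2*e3 + 7*e12


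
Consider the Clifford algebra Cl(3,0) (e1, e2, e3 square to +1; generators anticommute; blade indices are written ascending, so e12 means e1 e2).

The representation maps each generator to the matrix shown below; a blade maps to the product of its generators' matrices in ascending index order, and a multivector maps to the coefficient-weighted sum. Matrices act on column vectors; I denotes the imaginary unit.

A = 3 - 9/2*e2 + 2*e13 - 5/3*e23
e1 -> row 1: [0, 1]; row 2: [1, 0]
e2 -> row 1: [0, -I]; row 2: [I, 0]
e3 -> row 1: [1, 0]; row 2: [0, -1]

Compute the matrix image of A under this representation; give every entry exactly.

Bivector images (products of the table entries): rho(e13) = rho(e1)rho(e3) = row 1: [0, -1]; row 2: [1, 0]; rho(e23) = rho(e2)rho(e3) = row 1: [0, I]; row 2: [I, 0].
M = (3)*1 + (-9/2)*rho(e2) + (2)*rho(e13) + (-5/3)*rho(e23), summed entrywise (1 is the identity matrix):
Answer: row 1: [3, -2 + 17*I/6]; row 2: [2 - 37*I/6, 3]


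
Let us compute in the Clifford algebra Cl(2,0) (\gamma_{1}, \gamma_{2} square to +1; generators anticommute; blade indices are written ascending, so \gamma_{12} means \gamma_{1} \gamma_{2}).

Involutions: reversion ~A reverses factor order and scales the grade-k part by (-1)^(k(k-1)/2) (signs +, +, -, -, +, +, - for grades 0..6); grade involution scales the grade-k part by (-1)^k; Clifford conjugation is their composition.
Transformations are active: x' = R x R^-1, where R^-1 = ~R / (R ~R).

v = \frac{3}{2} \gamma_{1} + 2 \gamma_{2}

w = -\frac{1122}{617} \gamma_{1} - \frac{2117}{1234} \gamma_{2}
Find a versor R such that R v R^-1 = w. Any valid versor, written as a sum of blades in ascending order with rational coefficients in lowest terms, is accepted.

Reasoning: v^2 = w^2 = \frac{25}{4} since conjugation preserves the quadratic form; R = v + w = -\frac{393}{1234} \gamma_{1} + \frac{351}{1234} \gamma_{2} is then valid when invertible, keeping its own part and reversing (v - w)/2.
Answer: -\frac{393}{1234} \gamma_{1} + \frac{351}{1234} \gamma_{2}


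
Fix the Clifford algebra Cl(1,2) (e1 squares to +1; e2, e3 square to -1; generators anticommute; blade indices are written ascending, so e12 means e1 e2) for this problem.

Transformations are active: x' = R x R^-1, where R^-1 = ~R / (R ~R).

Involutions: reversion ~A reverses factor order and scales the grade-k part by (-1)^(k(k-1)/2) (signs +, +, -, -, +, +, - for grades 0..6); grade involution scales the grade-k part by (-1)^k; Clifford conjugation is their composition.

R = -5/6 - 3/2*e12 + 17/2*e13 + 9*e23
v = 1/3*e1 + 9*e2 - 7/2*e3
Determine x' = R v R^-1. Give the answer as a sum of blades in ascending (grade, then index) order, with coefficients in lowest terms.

~R = -5/6 + 3/2*e12 - 17/2*e13 - 9*e23, and R ~R = 259/36, so R^-1 = ~R / (259/36).
R v = 1547/36*e1 + 49/2*e2 + 973/12*e3 - 273/4*e123
Answer: -20096/111*e1 - 6510/37*e2 - 3237/74*e3


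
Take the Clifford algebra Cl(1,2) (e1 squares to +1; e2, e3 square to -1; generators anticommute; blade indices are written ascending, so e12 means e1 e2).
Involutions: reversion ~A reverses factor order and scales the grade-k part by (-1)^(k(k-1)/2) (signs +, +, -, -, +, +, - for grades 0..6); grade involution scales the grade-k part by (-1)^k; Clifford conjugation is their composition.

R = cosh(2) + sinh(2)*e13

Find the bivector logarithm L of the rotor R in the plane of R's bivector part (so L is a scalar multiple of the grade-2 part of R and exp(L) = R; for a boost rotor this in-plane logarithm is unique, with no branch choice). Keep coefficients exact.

The scalar part of R is cosh(2), which determines |rapidity| via cosh; the sign lives in the bivector part, and pairing them (bivector part over sinh of the rapidity = the plane) gives the unique in-plane L = rapidity * plane.
Concretely: cosh(rapidity) = cosh(2) gives rapidity = ±2, and since rapidity/sinh(rapidity) is even the sign is immaterial: L = (rapidity/sinh(rapidity)) * <R>_2 = (2/sinh(2)) * <R>_2.
Answer: 2*e13


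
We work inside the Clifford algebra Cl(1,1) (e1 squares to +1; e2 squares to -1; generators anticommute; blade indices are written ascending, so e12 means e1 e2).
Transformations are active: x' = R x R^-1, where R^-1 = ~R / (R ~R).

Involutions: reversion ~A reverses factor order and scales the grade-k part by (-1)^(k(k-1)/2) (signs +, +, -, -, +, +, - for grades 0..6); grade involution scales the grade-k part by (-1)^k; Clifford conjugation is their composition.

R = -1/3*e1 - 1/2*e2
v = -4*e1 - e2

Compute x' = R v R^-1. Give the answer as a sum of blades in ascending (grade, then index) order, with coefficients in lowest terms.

~R = -1/3*e1 - 1/2*e2, and R ~R = -5/36, so R^-1 = ~R / (-5/36).
R v = 5/6 - 5/3*e12
Answer: 8*e1 + 7*e2


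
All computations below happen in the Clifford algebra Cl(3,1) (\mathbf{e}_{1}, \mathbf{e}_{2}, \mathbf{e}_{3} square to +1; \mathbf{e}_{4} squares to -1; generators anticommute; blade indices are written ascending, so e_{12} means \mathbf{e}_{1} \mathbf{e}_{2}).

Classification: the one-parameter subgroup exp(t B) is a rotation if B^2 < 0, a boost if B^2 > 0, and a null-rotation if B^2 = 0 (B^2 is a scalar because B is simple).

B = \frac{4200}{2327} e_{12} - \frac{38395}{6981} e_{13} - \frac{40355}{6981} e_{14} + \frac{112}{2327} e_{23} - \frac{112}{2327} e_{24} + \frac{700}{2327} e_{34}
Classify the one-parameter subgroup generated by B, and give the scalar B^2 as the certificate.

B^2 term by term: the squares give (\frac{4200}{2327})^2*(e_{12})^2 + (-\frac{38395}{6981})^2*(e_{13})^2 + (-\frac{40355}{6981})^2*(e_{14})^2 + (\frac{112}{2327})^2*(e_{23})^2 + (-\frac{112}{2327})^2*(e_{24})^2 + (\frac{700}{2327})^2*(e_{34})^2 = \frac{17640000}{5414929}*(-1) + \frac{1474176025}{48734361}*(-1) + \frac{1628526025}{48734361}*(+1) + \frac{12544}{5414929}*(-1) + \frac{12544}{5414929}*(+1) + \frac{490000}{5414929}*(+1) = 0 (each basis 2-blade squares to minus the product of its generators' squares); cross terms between blades sharing an index anticommute and cancel; the commuting (index-disjoint) pairs give grade-4 terms 2*c*c'*(blade product), which cancel blade by blade — e_{1234}: \frac{5880000}{5414929} - \frac{8600480}{16244787} - \frac{9039520}{16244787} = 0 — confirming B is simple. So B^2 = 0.
Answer: null-rotation, certificate B^2 = 0. Because 0 is invariant under every versor sandwich, the classification follows from its sign alone.


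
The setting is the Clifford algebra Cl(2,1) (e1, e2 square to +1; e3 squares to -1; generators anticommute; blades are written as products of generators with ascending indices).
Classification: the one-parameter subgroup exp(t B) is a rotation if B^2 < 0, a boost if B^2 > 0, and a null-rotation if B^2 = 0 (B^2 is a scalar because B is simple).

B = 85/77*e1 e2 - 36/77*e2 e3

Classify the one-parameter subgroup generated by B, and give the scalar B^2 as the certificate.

B^2 term by term: the squares give (85/77)^2*(e1 e2)^2 + (-36/77)^2*(e2 e3)^2 = 7225/5929*(-1) + 1296/5929*(+1) = -1 (each basis 2-blade squares to minus the product of its generators' squares); cross terms between blades sharing an index anticommute and cancel. So B^2 = -1.
Answer: rotation, certificate B^2 = -1. B^2 = -1 is basis-independent, so its sign is the whole story.


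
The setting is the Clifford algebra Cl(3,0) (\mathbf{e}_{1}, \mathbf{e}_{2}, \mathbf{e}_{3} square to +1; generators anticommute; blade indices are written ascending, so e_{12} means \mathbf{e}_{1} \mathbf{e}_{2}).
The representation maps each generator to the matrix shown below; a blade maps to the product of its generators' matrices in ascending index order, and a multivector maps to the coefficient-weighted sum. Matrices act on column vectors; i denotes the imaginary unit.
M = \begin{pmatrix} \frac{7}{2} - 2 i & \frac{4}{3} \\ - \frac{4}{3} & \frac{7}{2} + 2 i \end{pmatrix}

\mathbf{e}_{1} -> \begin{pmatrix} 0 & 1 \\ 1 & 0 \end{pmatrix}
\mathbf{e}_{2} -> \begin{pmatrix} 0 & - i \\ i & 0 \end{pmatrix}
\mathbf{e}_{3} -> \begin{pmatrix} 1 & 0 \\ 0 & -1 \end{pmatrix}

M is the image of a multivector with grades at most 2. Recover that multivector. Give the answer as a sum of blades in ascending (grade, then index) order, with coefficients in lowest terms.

Method: 1, rho(e_{1}), rho(e_{2}), rho(e_{3}) form a trace-orthogonal basis of the 2x2 complex matrices (tr(X Y) = 2 if X = Y, else 0), so M = m0*1 + m1*rho(e_{1}) + m2*rho(e_{2}) + m3*rho(e_{3}) with m0 = tr(M)/2 = \frac{7}{2}, m1 = tr(M rho(e_{1}))/2 = 0, m2 = tr(M rho(e_{2}))/2 = \frac{4 i}{3}, m3 = tr(M rho(e_{3}))/2 = - 2 i.
Multiplying table entries, the bivector images are rho(e_{12}) = i*rho(e_{3}), rho(e_{13}) = -i*rho(e_{2}), rho(e_{23}) = i*rho(e_{1}); with real blade coefficients the real parts of m0..m3 are the coefficients of 1, e_{1}, e_{2}, e_{3} and the imaginary parts give the bivectors (e_{23}: Im m1, e_{13}: -Im m2, e_{12}: Im m3).
Answer: \frac{7}{2} - 2 e_{12} - \frac{4}{3} e_{13}
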